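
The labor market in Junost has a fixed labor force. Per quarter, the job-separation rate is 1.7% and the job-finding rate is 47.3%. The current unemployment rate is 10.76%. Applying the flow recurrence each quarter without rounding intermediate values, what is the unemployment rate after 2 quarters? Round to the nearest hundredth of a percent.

With a fixed labor force, u_{t+1} = u_t + s·(1−u_t) − f·u_t = u_t·(1−s−f) + s.
Here 1−s−f = 0.510 and s = 0.017.
u_1 = 0.107600 × 0.510 + 0.017 = 0.071876.
u_2 = 0.071876 × 0.510 + 0.017 = 0.053657.

Unemployment rate after two quarters ≈ 5.37%.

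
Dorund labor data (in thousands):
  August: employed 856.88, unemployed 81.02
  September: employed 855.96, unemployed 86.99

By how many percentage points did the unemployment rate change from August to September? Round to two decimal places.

The unemployment rate changed by +0.59 percentage points.

August: labor force = 856.88 + 81.02 = 937.90; u = 81.02/937.90 = 8.64%.
September: labor force = 855.96 + 86.99 = 942.95; u = 86.99/942.95 = 9.23%.
Change = 9.23% − 8.64% = +0.59 pp.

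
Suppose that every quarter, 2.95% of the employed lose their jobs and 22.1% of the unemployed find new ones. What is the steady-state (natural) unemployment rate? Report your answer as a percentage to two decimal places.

At steady state the flows balance: s·E = f·U, so U/(E+U) = s/(s+f).
u* = 2.95 / (2.95 + 22.1) = 2.95 / 25.05 = 11.78%.

Steady-state unemployment rate ≈ 11.78%.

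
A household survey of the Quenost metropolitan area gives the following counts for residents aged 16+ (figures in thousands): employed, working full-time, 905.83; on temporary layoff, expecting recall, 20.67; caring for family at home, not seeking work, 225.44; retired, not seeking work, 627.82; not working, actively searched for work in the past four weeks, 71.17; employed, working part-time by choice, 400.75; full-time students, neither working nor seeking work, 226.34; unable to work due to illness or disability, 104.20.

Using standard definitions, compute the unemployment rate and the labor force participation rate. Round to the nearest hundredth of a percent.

Unemployment rate ≈ 6.57%; labor force participation rate ≈ 54.16%.

Employed = 905.83 + 400.75 = 1,306.58 thousand.
Unemployed = 20.67 + 71.17 = 91.84 thousand (jobless and actively searching, or on temporary layoff).
Labor force = 1,306.58 + 91.84 = 1,398.42 thousand.
Not in labor force = 225.44 + 627.82 + 226.34 + 104.20 = 1,183.80 thousand (those not working and not actively searching are outside the labor force).
Civilian working-age population = 1,398.42 + 1,183.80 = 2,582.22 thousand.
Unemployment rate = 91.84 / 1,398.42 = 6.57%.
Labor force participation rate = 1,398.42 / 2,582.22 = 54.16%.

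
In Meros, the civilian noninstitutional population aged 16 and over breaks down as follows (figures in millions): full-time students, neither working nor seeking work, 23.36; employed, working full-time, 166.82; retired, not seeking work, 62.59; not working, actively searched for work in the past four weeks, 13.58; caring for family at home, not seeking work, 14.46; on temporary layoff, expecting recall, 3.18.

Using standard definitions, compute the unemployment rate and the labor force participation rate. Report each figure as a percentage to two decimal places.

Employed = 166.82 million.
Unemployed = 13.58 + 3.18 = 16.76 million (jobless and actively searching, or on temporary layoff).
Labor force = 166.82 + 16.76 = 183.58 million.
Not in labor force = 23.36 + 62.59 + 14.46 = 100.41 million (those not working and not actively searching are outside the labor force).
Civilian working-age population = 183.58 + 100.41 = 283.99 million.
Unemployment rate = 16.76 / 183.58 = 9.13%.
Labor force participation rate = 183.58 / 283.99 = 64.64%.

Unemployment rate ≈ 9.13%; labor force participation rate ≈ 64.64%.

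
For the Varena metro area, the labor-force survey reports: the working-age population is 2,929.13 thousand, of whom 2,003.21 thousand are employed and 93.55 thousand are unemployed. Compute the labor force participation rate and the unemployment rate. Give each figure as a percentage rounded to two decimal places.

Labor force = employed + unemployed = 2,003.21 + 93.55 = 2,096.76 thousand.
Unemployment rate = 93.55 / 2,096.76 = 4.46%.
Labor force participation rate = 2,096.76 / 2,929.13 = 71.58%.

Labor force participation rate ≈ 71.58%; unemployment rate ≈ 4.46%.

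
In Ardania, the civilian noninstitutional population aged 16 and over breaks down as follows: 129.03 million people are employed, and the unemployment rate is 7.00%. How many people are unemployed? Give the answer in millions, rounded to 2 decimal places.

Let U be the number unemployed. The labor force is E + U, and U/(E+U) = 0.0700.
So U = 0.0700 × 129.03 / (1 − 0.0700) = 9.0321 / 0.9300 ≈ 9.71 million.

About 9.71 million are unemployed.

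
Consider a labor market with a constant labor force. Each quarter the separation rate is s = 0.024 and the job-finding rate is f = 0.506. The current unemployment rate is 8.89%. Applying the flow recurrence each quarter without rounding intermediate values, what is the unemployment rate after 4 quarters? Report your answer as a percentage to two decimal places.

With a fixed labor force, u_{t+1} = u_t + s·(1−u_t) − f·u_t = u_t·(1−s−f) + s.
Here 1−s−f = 0.470 and s = 0.024.
u_1 = 0.088900 × 0.470 + 0.024 = 0.065783.
u_2 = 0.065783 × 0.470 + 0.024 = 0.054918.
u_3 = 0.054918 × 0.470 + 0.024 = 0.049811.
u_4 = 0.049811 × 0.470 + 0.024 = 0.047411.

Unemployment rate after four quarters ≈ 4.74%.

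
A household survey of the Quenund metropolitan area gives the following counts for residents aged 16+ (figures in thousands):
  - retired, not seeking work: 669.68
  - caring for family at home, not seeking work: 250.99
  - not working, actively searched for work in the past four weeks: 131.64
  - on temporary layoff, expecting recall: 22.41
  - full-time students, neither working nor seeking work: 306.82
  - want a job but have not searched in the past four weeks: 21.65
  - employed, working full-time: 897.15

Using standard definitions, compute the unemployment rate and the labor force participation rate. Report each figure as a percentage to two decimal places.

Unemployment rate ≈ 14.65%; labor force participation rate ≈ 45.70%.

Employed = 897.15 thousand.
Unemployed = 131.64 + 22.41 = 154.05 thousand (jobless and actively searching, or on temporary layoff).
Labor force = 897.15 + 154.05 = 1,051.20 thousand.
Not in labor force = 669.68 + 250.99 + 306.82 + 21.65 = 1,249.14 thousand (those not working and not actively searching are outside the labor force — including those who want a job but have given up searching).
Civilian working-age population = 1,051.20 + 1,249.14 = 2,300.34 thousand.
Unemployment rate = 154.05 / 1,051.20 = 14.65%.
Labor force participation rate = 1,051.20 / 2,300.34 = 45.70%.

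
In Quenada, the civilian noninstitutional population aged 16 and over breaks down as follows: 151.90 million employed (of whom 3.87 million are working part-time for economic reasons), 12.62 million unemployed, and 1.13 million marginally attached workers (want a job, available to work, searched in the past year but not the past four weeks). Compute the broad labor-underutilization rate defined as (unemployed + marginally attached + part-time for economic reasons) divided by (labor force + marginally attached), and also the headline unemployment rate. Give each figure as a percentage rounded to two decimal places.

Broad underutilization rate ≈ 10.64%; headline unemployment rate ≈ 7.67%.

Labor force = 151.90 + 12.62 = 164.52 million.
Numerator = 12.62 + 1.13 + 3.87 = 17.62 million.
Denominator = 164.52 + 1.13 = 165.65 million.
Broad rate = 17.62 / 165.65 = 10.64%.
Headline unemployment rate = 12.62 / 164.52 = 7.67%.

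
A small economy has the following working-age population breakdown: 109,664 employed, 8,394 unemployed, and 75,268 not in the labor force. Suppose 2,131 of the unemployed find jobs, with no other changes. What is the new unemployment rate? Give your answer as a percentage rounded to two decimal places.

Initially, labor force = 109,664 + 8,394 = 118,058, so u = 8,394/118,058 = 7.11%.
After the change, unemployed falls and employed rises by 2,131; labor force unchanged → E = 111,795, U = 6,263, labor force = 118,058.
New unemployment rate = 6,263 / 118,058 = 5.31%.

New unemployment rate ≈ 5.31%.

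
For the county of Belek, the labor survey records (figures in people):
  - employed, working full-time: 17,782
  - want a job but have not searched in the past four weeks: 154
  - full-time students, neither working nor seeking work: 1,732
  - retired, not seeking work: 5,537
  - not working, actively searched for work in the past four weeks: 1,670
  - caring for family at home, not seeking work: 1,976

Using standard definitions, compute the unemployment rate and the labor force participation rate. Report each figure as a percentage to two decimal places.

Employed = 17,782.
Unemployed = 1,670.
Labor force = 17,782 + 1,670 = 19,452.
Not in labor force = 154 + 1,732 + 5,537 + 1,976 = 9,399 (those not working and not actively searching are outside the labor force — including those who want a job but have given up searching).
Civilian working-age population = 19,452 + 9,399 = 28,851.
Unemployment rate = 1,670 / 19,452 = 8.59%.
Labor force participation rate = 19,452 / 28,851 = 67.42%.

Unemployment rate ≈ 8.59%; labor force participation rate ≈ 67.42%.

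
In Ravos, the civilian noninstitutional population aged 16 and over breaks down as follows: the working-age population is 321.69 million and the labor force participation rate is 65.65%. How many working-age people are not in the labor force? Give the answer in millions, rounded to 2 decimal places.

Share not in the labor force = 1 − 0.6565 = 0.3435.
Not in labor force = 0.3435 × 321.69 ≈ 110.50 million.

About 110.50 million are not in the labor force.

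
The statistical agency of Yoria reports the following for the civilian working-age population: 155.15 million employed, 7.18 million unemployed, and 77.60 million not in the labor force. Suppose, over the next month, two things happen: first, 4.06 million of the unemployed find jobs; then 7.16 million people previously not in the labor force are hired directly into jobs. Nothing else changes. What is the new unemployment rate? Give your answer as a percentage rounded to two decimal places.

Initially, labor force = 155.15 + 7.18 = 162.33 million, so u = 7.18/162.33 = 4.42%.
After the first change, unemployed falls and employed rises by 4.06; labor force unchanged → E = 159.21, U = 3.12, labor force = 162.33 million.
After the second change, employed and labor force both rise by 7.16; unemployed unchanged → E = 166.37, U = 3.12, labor force = 169.49 million.
New unemployment rate = 3.12 / 169.49 = 1.84%.

New unemployment rate ≈ 1.84%.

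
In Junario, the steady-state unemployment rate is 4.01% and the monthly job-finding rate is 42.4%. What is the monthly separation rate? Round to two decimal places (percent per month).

Separation rate ≈ 1.77% per month.

From u* = s/(s+f): s = u·f/(1−u).
s = 0.0401 × 42.4 / (1 − 0.0401) = 1.7002 / 0.9599 ≈ 1.77% per month.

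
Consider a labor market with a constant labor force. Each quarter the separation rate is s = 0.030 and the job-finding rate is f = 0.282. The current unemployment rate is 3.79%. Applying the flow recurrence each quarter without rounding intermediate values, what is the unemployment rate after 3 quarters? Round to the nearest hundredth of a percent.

Unemployment rate after three quarters ≈ 7.72%.

With a fixed labor force, u_{t+1} = u_t + s·(1−u_t) − f·u_t = u_t·(1−s−f) + s.
Here 1−s−f = 0.688 and s = 0.030.
u_1 = 0.037900 × 0.688 + 0.030 = 0.056075.
u_2 = 0.056075 × 0.688 + 0.030 = 0.068580.
u_3 = 0.068580 × 0.688 + 0.030 = 0.077183.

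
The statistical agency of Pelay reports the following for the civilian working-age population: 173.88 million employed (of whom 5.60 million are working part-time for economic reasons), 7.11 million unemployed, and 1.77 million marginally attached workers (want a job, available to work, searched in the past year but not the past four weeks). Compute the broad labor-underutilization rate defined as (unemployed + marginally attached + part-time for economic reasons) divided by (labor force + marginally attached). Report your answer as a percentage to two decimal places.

Broad underutilization rate ≈ 7.92%.

Labor force = 173.88 + 7.11 = 180.99 million.
Numerator = 7.11 + 1.77 + 5.60 = 14.48 million.
Denominator = 180.99 + 1.77 = 182.76 million.
Broad rate = 14.48 / 182.76 = 7.92%.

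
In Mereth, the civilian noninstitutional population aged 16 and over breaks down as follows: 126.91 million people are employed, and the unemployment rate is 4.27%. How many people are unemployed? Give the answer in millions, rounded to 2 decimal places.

Let U be the number unemployed. The labor force is E + U, and U/(E+U) = 0.0427.
So U = 0.0427 × 126.91 / (1 − 0.0427) = 5.4191 / 0.9573 ≈ 5.66 million.

About 5.66 million are unemployed.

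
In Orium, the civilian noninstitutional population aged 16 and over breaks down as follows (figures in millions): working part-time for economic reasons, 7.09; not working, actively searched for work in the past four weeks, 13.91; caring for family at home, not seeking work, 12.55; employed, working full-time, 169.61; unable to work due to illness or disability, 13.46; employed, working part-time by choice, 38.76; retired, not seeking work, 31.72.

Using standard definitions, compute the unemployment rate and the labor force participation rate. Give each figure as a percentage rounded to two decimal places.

Unemployment rate ≈ 6.06%; labor force participation rate ≈ 79.89%.

Employed = 7.09 + 169.61 + 38.76 = 215.46 million (anyone who worked, including part-time for economic reasons, counts as employed).
Unemployed = 13.91 million.
Labor force = 215.46 + 13.91 = 229.37 million.
Not in labor force = 12.55 + 13.46 + 31.72 = 57.73 million (those not working and not actively searching are outside the labor force).
Civilian working-age population = 229.37 + 57.73 = 287.10 million.
Unemployment rate = 13.91 / 229.37 = 6.06%.
Labor force participation rate = 229.37 / 287.10 = 79.89%.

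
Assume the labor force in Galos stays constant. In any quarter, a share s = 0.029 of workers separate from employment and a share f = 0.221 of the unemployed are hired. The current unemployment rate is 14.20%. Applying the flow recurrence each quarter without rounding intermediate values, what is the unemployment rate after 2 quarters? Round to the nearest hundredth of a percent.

Unemployment rate after two quarters ≈ 13.06%.

With a fixed labor force, u_{t+1} = u_t + s·(1−u_t) − f·u_t = u_t·(1−s−f) + s.
Here 1−s−f = 0.750 and s = 0.029.
u_1 = 0.142000 × 0.750 + 0.029 = 0.135500.
u_2 = 0.135500 × 0.750 + 0.029 = 0.130625.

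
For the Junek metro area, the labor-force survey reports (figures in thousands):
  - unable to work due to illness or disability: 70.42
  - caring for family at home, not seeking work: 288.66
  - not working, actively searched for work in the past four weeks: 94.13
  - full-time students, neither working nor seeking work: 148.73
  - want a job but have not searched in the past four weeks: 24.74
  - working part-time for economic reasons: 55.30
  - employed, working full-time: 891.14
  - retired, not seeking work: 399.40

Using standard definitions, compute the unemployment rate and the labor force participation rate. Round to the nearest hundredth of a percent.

Unemployment rate ≈ 9.05%; labor force participation rate ≈ 52.75%.

Employed = 55.30 + 891.14 = 946.44 thousand (anyone who worked, including part-time for economic reasons, counts as employed).
Unemployed = 94.13 thousand.
Labor force = 946.44 + 94.13 = 1,040.57 thousand.
Not in labor force = 70.42 + 288.66 + 148.73 + 24.74 + 399.40 = 931.95 thousand (those not working and not actively searching are outside the labor force — including those who want a job but have given up searching).
Civilian working-age population = 1,040.57 + 931.95 = 1,972.52 thousand.
Unemployment rate = 94.13 / 1,040.57 = 9.05%.
Labor force participation rate = 1,040.57 / 1,972.52 = 52.75%.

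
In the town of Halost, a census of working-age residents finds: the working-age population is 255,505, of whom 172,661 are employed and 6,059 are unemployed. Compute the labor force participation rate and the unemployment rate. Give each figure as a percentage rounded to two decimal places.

Labor force = employed + unemployed = 172,661 + 6,059 = 178,720.
Unemployment rate = 6,059 / 178,720 = 3.39%.
Labor force participation rate = 178,720 / 255,505 = 69.95%.

Labor force participation rate ≈ 69.95%; unemployment rate ≈ 3.39%.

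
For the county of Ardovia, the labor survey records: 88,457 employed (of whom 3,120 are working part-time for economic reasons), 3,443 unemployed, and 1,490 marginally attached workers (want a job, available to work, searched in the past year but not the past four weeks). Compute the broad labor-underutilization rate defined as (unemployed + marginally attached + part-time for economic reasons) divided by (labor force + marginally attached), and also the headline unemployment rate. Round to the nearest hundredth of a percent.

Labor force = 88,457 + 3,443 = 91,900.
Numerator = 3,443 + 1,490 + 3,120 = 8,053.
Denominator = 91,900 + 1,490 = 93,390.
Broad rate = 8,053 / 93,390 = 8.62%.
Headline unemployment rate = 3,443 / 91,900 = 3.75%.

Broad underutilization rate ≈ 8.62%; headline unemployment rate ≈ 3.75%.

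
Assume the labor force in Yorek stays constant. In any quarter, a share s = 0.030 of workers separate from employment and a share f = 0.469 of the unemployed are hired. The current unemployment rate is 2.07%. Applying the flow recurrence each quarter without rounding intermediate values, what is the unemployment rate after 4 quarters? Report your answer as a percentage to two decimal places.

With a fixed labor force, u_{t+1} = u_t + s·(1−u_t) − f·u_t = u_t·(1−s−f) + s.
Here 1−s−f = 0.501 and s = 0.030.
u_1 = 0.020700 × 0.501 + 0.030 = 0.040371.
u_2 = 0.040371 × 0.501 + 0.030 = 0.050226.
u_3 = 0.050226 × 0.501 + 0.030 = 0.055163.
u_4 = 0.055163 × 0.501 + 0.030 = 0.057637.

Unemployment rate after four quarters ≈ 5.76%.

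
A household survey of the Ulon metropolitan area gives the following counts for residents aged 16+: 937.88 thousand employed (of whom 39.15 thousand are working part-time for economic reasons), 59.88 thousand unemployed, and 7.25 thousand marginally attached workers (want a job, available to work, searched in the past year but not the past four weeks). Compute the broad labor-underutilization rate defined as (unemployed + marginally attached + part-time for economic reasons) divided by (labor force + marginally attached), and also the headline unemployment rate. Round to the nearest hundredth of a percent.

Labor force = 937.88 + 59.88 = 997.76 thousand.
Numerator = 59.88 + 7.25 + 39.15 = 106.28 thousand.
Denominator = 997.76 + 7.25 = 1,005.01 thousand.
Broad rate = 106.28 / 1,005.01 = 10.58%.
Headline unemployment rate = 59.88 / 997.76 = 6.00%.

Broad underutilization rate ≈ 10.58%; headline unemployment rate ≈ 6.00%.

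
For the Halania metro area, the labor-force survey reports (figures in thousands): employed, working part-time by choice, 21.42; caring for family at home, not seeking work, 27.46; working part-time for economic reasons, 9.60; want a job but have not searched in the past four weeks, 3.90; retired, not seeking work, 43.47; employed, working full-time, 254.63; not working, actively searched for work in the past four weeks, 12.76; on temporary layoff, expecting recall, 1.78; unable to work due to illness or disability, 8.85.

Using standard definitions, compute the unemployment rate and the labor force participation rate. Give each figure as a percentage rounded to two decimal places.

Employed = 21.42 + 9.60 + 254.63 = 285.65 thousand (anyone who worked, including part-time for economic reasons, counts as employed).
Unemployed = 12.76 + 1.78 = 14.54 thousand (jobless and actively searching, or on temporary layoff).
Labor force = 285.65 + 14.54 = 300.19 thousand.
Not in labor force = 27.46 + 3.90 + 43.47 + 8.85 = 83.68 thousand (those not working and not actively searching are outside the labor force — including those who want a job but have given up searching).
Civilian working-age population = 300.19 + 83.68 = 383.87 thousand.
Unemployment rate = 14.54 / 300.19 = 4.84%.
Labor force participation rate = 300.19 / 383.87 = 78.20%.

Unemployment rate ≈ 4.84%; labor force participation rate ≈ 78.20%.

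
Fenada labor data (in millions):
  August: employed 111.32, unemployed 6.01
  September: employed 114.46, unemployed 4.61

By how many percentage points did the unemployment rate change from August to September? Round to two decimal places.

The unemployment rate changed by −1.25 percentage points.

August: labor force = 111.32 + 6.01 = 117.33; u = 6.01/117.33 = 5.12%.
September: labor force = 114.46 + 4.61 = 119.07; u = 4.61/119.07 = 3.87%.
Change = 3.87% − 5.12% = −1.25 pp.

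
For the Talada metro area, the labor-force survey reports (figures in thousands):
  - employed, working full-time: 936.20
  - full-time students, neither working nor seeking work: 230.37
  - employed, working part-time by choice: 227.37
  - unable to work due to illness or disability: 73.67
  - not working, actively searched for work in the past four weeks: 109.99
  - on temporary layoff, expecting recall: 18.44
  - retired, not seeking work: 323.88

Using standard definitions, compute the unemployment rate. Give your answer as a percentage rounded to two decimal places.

Employed = 936.20 + 227.37 = 1,163.57 thousand.
Unemployed = 109.99 + 18.44 = 128.43 thousand (jobless and actively searching, or on temporary layoff).
Labor force = 1,163.57 + 128.43 = 1,292.00 thousand.
Unemployment rate = 128.43 / 1,292.00 = 9.94%.

Unemployment rate ≈ 9.94%.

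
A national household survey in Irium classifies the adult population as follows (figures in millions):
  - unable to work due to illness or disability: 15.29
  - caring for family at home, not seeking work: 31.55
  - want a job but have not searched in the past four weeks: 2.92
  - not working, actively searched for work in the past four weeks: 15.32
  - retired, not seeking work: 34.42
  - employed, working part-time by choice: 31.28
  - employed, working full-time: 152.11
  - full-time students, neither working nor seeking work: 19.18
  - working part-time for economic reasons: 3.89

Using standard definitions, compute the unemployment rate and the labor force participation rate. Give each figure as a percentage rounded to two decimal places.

Employed = 31.28 + 152.11 + 3.89 = 187.28 million (anyone who worked, including part-time for economic reasons, counts as employed).
Unemployed = 15.32 million.
Labor force = 187.28 + 15.32 = 202.60 million.
Not in labor force = 15.29 + 31.55 + 2.92 + 34.42 + 19.18 = 103.36 million (those not working and not actively searching are outside the labor force — including those who want a job but have given up searching).
Civilian working-age population = 202.60 + 103.36 = 305.96 million.
Unemployment rate = 15.32 / 202.60 = 7.56%.
Labor force participation rate = 202.60 / 305.96 = 66.22%.

Unemployment rate ≈ 7.56%; labor force participation rate ≈ 66.22%.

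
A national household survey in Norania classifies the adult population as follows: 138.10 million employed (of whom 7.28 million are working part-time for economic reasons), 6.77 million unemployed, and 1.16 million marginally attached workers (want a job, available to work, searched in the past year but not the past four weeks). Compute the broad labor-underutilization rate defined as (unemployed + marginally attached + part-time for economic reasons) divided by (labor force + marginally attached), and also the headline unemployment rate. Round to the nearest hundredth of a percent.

Broad underutilization rate ≈ 10.42%; headline unemployment rate ≈ 4.67%.

Labor force = 138.10 + 6.77 = 144.87 million.
Numerator = 6.77 + 1.16 + 7.28 = 15.21 million.
Denominator = 144.87 + 1.16 = 146.03 million.
Broad rate = 15.21 / 146.03 = 10.42%.
Headline unemployment rate = 6.77 / 144.87 = 4.67%.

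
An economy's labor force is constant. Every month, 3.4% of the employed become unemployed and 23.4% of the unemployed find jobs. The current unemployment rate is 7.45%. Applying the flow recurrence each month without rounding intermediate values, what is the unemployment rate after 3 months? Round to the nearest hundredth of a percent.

Unemployment rate after three months ≈ 10.63%.

With a fixed labor force, u_{t+1} = u_t + s·(1−u_t) − f·u_t = u_t·(1−s−f) + s.
Here 1−s−f = 0.732 and s = 0.034.
u_1 = 0.074500 × 0.732 + 0.034 = 0.088534.
u_2 = 0.088534 × 0.732 + 0.034 = 0.098807.
u_3 = 0.098807 × 0.732 + 0.034 = 0.106327.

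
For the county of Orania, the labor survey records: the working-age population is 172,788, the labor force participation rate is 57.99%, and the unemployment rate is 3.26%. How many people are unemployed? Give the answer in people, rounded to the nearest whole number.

Labor force = 0.5799 × 172,788 = 100,200.
Unemployed = 0.0326 × 100,200 ≈ 3,267.

About 3,267 are unemployed.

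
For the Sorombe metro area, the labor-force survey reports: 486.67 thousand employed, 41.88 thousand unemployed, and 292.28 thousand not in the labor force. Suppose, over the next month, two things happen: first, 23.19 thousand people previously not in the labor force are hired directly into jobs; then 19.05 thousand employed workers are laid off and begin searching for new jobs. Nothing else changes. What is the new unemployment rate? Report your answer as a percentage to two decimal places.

Initially, labor force = 486.67 + 41.88 = 528.55 thousand, so u = 41.88/528.55 = 7.92%.
After the first change, employed and labor force both rise by 23.19; unemployed unchanged → E = 509.86, U = 41.88, labor force = 551.74 thousand.
After the second change, employed falls and unemployed rises by 19.05; labor force unchanged → E = 490.81, U = 60.93, labor force = 551.74 thousand.
New unemployment rate = 60.93 / 551.74 = 11.04%.

New unemployment rate ≈ 11.04%.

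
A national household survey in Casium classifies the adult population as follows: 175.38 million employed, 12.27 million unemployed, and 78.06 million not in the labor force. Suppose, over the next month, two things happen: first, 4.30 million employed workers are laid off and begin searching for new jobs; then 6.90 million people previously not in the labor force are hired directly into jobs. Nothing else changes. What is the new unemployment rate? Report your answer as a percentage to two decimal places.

New unemployment rate ≈ 8.52%.

Initially, labor force = 175.38 + 12.27 = 187.65 million, so u = 12.27/187.65 = 6.54%.
After the first change, employed falls and unemployed rises by 4.30; labor force unchanged → E = 171.08, U = 16.57, labor force = 187.65 million.
After the second change, employed and labor force both rise by 6.90; unemployed unchanged → E = 177.98, U = 16.57, labor force = 194.55 million.
New unemployment rate = 16.57 / 194.55 = 8.52%.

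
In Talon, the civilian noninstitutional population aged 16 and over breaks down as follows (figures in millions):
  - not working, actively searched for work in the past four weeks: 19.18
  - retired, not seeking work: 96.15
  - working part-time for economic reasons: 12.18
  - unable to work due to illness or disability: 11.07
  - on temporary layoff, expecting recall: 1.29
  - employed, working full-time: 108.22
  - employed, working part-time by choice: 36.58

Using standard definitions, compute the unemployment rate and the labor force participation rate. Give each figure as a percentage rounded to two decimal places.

Unemployment rate ≈ 11.54%; labor force participation rate ≈ 62.34%.

Employed = 12.18 + 108.22 + 36.58 = 156.98 million (anyone who worked, including part-time for economic reasons, counts as employed).
Unemployed = 19.18 + 1.29 = 20.47 million (jobless and actively searching, or on temporary layoff).
Labor force = 156.98 + 20.47 = 177.45 million.
Not in labor force = 96.15 + 11.07 = 107.22 million (those not working and not actively searching are outside the labor force).
Civilian working-age population = 177.45 + 107.22 = 284.67 million.
Unemployment rate = 20.47 / 177.45 = 11.54%.
Labor force participation rate = 177.45 / 284.67 = 62.34%.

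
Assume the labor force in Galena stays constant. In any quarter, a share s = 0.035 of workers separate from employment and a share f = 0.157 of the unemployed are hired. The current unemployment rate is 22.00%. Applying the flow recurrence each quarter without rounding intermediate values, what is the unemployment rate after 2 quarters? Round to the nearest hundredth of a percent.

Unemployment rate after two quarters ≈ 20.69%.

With a fixed labor force, u_{t+1} = u_t + s·(1−u_t) − f·u_t = u_t·(1−s−f) + s.
Here 1−s−f = 0.808 and s = 0.035.
u_1 = 0.220000 × 0.808 + 0.035 = 0.212760.
u_2 = 0.212760 × 0.808 + 0.035 = 0.206910.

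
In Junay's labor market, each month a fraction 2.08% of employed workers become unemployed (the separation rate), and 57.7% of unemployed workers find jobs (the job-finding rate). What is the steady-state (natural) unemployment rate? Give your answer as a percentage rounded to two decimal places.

At steady state the flows balance: s·E = f·U, so U/(E+U) = s/(s+f).
u* = 2.08 / (2.08 + 57.7) = 2.08 / 59.78 = 3.48%.

Steady-state unemployment rate ≈ 3.48%.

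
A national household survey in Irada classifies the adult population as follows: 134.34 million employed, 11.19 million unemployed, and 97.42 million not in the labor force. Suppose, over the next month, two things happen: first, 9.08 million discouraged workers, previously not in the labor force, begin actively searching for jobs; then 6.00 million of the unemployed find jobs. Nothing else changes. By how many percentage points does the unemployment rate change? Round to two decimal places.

The unemployment rate changes by +1.54 percentage points.

Initially, labor force = 134.34 + 11.19 = 145.53 million, so u = 11.19/145.53 = 7.69%.
After the first change, unemployed and labor force both rise by 9.08 → E = 134.34, U = 20.27, labor force = 154.61 million.
After the second change, unemployed falls and employed rises by 6.00; labor force unchanged → E = 140.34, U = 14.27, labor force = 154.61 million.
New unemployment rate = 14.27 / 154.61 = 9.23%.
Change = 9.23% − 7.69% = +1.54 percentage points.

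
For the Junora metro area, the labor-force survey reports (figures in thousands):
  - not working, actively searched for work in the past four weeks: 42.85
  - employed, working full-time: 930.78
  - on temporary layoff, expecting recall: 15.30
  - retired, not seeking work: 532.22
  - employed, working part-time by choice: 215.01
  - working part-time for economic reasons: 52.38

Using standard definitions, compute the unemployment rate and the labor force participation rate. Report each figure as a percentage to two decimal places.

Employed = 930.78 + 215.01 + 52.38 = 1,198.17 thousand (anyone who worked, including part-time for economic reasons, counts as employed).
Unemployed = 42.85 + 15.30 = 58.15 thousand (jobless and actively searching, or on temporary layoff).
Labor force = 1,198.17 + 58.15 = 1,256.32 thousand.
Not in labor force = 532.22 thousand (those not working and not actively searching are outside the labor force).
Civilian working-age population = 1,256.32 + 532.22 = 1,788.54 thousand.
Unemployment rate = 58.15 / 1,256.32 = 4.63%.
Labor force participation rate = 1,256.32 / 1,788.54 = 70.24%.

Unemployment rate ≈ 4.63%; labor force participation rate ≈ 70.24%.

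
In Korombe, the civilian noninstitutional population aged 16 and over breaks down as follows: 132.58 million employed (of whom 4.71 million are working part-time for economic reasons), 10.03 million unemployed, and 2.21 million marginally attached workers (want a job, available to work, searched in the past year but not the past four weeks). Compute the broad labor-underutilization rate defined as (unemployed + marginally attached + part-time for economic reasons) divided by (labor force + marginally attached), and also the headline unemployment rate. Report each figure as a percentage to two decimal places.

Broad underutilization rate ≈ 11.70%; headline unemployment rate ≈ 7.03%.

Labor force = 132.58 + 10.03 = 142.61 million.
Numerator = 10.03 + 2.21 + 4.71 = 16.95 million.
Denominator = 142.61 + 2.21 = 144.82 million.
Broad rate = 16.95 / 144.82 = 11.70%.
Headline unemployment rate = 10.03 / 142.61 = 7.03%.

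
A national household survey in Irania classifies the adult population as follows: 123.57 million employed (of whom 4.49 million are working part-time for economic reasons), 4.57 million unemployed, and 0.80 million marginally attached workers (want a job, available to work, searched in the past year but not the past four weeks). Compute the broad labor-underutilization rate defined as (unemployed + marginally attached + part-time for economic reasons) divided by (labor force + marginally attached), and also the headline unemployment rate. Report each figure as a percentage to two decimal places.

Broad underutilization rate ≈ 7.65%; headline unemployment rate ≈ 3.57%.

Labor force = 123.57 + 4.57 = 128.14 million.
Numerator = 4.57 + 0.80 + 4.49 = 9.86 million.
Denominator = 128.14 + 0.80 = 128.94 million.
Broad rate = 9.86 / 128.94 = 7.65%.
Headline unemployment rate = 4.57 / 128.14 = 3.57%.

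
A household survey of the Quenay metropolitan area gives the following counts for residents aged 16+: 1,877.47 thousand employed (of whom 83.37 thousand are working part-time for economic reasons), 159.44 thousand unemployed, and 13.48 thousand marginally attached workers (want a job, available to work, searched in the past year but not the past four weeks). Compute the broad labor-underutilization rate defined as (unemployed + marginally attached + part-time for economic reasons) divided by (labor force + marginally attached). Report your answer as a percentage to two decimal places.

Broad underutilization rate ≈ 12.50%.

Labor force = 1,877.47 + 159.44 = 2,036.91 thousand.
Numerator = 159.44 + 13.48 + 83.37 = 256.29 thousand.
Denominator = 2,036.91 + 13.48 = 2,050.39 thousand.
Broad rate = 256.29 / 2,050.39 = 12.50%.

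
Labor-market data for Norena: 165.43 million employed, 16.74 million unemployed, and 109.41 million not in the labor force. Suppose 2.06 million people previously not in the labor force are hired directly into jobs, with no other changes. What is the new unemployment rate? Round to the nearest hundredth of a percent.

Initially, labor force = 165.43 + 16.74 = 182.17 million, so u = 16.74/182.17 = 9.19%.
After the change, employed and labor force both rise by 2.06; unemployed unchanged → E = 167.49, U = 16.74, labor force = 184.23 million.
New unemployment rate = 16.74 / 184.23 = 9.09%.

New unemployment rate ≈ 9.09%.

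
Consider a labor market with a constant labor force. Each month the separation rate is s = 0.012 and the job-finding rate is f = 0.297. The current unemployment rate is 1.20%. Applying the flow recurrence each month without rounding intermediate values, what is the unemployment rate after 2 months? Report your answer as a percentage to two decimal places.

With a fixed labor force, u_{t+1} = u_t + s·(1−u_t) − f·u_t = u_t·(1−s−f) + s.
Here 1−s−f = 0.691 and s = 0.012.
u_1 = 0.012000 × 0.691 + 0.012 = 0.020292.
u_2 = 0.020292 × 0.691 + 0.012 = 0.026022.

Unemployment rate after two months ≈ 2.60%.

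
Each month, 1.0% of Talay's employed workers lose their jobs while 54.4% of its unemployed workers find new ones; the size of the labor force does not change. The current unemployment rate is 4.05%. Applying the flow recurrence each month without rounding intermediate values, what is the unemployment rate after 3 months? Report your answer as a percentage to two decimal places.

With a fixed labor force, u_{t+1} = u_t + s·(1−u_t) − f·u_t = u_t·(1−s−f) + s.
Here 1−s−f = 0.446 and s = 0.010.
u_1 = 0.040500 × 0.446 + 0.010 = 0.028063.
u_2 = 0.028063 × 0.446 + 0.010 = 0.022516.
u_3 = 0.022516 × 0.446 + 0.010 = 0.020042.

Unemployment rate after three months ≈ 2.00%.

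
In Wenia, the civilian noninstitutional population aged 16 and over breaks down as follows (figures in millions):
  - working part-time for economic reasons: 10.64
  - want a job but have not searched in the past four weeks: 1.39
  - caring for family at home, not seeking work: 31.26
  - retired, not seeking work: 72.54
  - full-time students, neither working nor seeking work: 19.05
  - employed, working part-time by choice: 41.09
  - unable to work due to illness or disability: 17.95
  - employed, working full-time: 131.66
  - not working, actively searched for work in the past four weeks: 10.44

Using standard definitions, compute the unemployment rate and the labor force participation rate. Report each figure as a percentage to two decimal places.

Employed = 10.64 + 41.09 + 131.66 = 183.39 million (anyone who worked, including part-time for economic reasons, counts as employed).
Unemployed = 10.44 million.
Labor force = 183.39 + 10.44 = 193.83 million.
Not in labor force = 1.39 + 31.26 + 72.54 + 19.05 + 17.95 = 142.19 million (those not working and not actively searching are outside the labor force — including those who want a job but have given up searching).
Civilian working-age population = 193.83 + 142.19 = 336.02 million.
Unemployment rate = 10.44 / 193.83 = 5.39%.
Labor force participation rate = 193.83 / 336.02 = 57.68%.

Unemployment rate ≈ 5.39%; labor force participation rate ≈ 57.68%.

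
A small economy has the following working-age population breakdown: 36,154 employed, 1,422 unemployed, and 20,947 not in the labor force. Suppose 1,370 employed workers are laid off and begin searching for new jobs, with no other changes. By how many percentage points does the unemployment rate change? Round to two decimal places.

Initially, labor force = 36,154 + 1,422 = 37,576, so u = 1,422/37,576 = 3.78%.
After the change, employed falls and unemployed rises by 1,370; labor force unchanged → E = 34,784, U = 2,792, labor force = 37,576.
New unemployment rate = 2,792 / 37,576 = 7.43%.
Change = 7.43% − 3.78% = +3.65 percentage points.

The unemployment rate changes by +3.65 percentage points.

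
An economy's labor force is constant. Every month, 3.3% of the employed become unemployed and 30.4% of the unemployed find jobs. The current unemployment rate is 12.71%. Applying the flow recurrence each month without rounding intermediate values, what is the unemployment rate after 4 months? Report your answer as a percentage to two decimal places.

With a fixed labor force, u_{t+1} = u_t + s·(1−u_t) − f·u_t = u_t·(1−s−f) + s.
Here 1−s−f = 0.663 and s = 0.033.
u_1 = 0.127100 × 0.663 + 0.033 = 0.117267.
u_2 = 0.117267 × 0.663 + 0.033 = 0.110748.
u_3 = 0.110748 × 0.663 + 0.033 = 0.106426.
u_4 = 0.106426 × 0.663 + 0.033 = 0.103560.

Unemployment rate after four months ≈ 10.36%.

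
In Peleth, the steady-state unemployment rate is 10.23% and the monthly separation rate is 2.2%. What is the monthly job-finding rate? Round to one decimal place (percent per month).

From u* = s/(s+f): f = s·(1−u)/u.
f = 2.2 × (1 − 0.1023) / 0.1023 = 1.9749 / 0.1023 ≈ 19.3% per month.

Job-finding rate ≈ 19.3% per month.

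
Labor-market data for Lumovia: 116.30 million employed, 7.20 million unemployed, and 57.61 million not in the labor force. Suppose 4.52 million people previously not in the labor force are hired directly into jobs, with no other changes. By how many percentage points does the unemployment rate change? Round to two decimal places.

The unemployment rate changes by −0.21 percentage points.

Initially, labor force = 116.30 + 7.20 = 123.50 million, so u = 7.20/123.50 = 5.83%.
After the change, employed and labor force both rise by 4.52; unemployed unchanged → E = 120.82, U = 7.20, labor force = 128.02 million.
New unemployment rate = 7.20 / 128.02 = 5.62%.
Change = 5.62% − 5.83% = −0.21 percentage points.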